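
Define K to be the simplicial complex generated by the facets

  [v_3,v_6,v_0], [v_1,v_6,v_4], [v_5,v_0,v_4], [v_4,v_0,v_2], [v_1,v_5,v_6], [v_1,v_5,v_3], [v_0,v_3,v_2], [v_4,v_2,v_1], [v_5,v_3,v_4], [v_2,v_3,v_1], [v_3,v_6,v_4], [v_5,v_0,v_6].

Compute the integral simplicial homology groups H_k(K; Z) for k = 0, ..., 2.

Take the total order v_0 < v_1 < v_2 < v_3 < v_4 < v_5 < v_6 on the vertex set. Then K (dimension 2) consists of the simplices:

  0-simplices (7): [v_0], [v_1], [v_2], [v_3], [v_4], [v_5], [v_6]
  1-simplices (18): (18 of them)
  2-simplices (12): (12 of them)

Hence C_0 ≅ Z^7, C_1 ≅ Z^18, C_2 ≅ Z^12.

∂_1: C_1 → C_0 is given by ∂[p,q] = [q] − [p].
The 7×18 boundary matrix has rank 6 and Smith normal form diag(1,1,1,1,1,1).

The boundary map ∂_2: C_2 → C_1 maps a triangle to the signed sum of its edges. For instance
  ∂[v_0,v_3,v_6] = [v_3,v_6] − [v_0,v_6] + [v_0,v_3],
  ∂[v_0,v_4,v_5] = [v_4,v_5] − [v_0,v_5] + [v_0,v_4].
The resulting 18×12 matrix has rank 12, and its Smith normal form has invariant factors (1,1,1,1,1,1,1,1,1,1,1,2).

Computing H_k = (kernel of ∂_k) / (image of ∂_{k+1}):

  H_0: rank C_0 − rank ∂_1 = 7 − 6 = 1, and the invariant factors of ∂_1 are all 1, so H_0 = Z.
  H_1: rank ker ∂_1 − rank ∂_2 = (18 − 6) − 12 = 0, and ∂_2 has invariant factor 2 > 1, so H_1 = Z_2.
  H_2: rank ker ∂_2 − rank ∂_3 = (12 − 12) − 0 = 0, and there is no ∂_3, so H_2 = 0.

(K is a triangulation of the real projective plane RP^2.)

H_0 = Z,  H_1 = Z_2,  H_2 = 0.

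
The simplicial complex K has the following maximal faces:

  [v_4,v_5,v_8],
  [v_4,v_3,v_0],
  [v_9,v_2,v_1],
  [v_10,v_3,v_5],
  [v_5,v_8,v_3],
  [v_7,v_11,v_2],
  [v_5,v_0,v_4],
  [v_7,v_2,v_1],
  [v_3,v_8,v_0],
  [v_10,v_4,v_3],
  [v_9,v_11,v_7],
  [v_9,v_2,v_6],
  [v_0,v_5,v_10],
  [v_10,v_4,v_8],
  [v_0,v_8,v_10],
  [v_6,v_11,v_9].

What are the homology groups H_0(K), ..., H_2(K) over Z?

Take the total order v_0 < v_1 < v_2 < v_3 < v_4 < v_5 < v_6 < v_7 < v_8 < v_9 < v_10 < v_11 on the vertex set. Then K (dimension 2) consists of the simplices:

  0-simplices (12): [v_0], [v_1], [v_2], [v_3], [v_4], [v_5], [v_6], [v_7], [v_8], [v_9], [v_10], [v_11]
  1-simplices (27): (27 of them)
  2-simplices (16): (16 of them)

Hence C_0 ≅ Z^12, C_1 ≅ Z^27, C_2 ≅ Z^16.

∂_1: C_1 → C_0 is given by ∂[p,q] = [q] − [p]. For instance
  ∂[v_6,v_11] = [v_11] − [v_6].
The resulting 12×27 matrix has rank 10, and its Smith normal form has invariant factors (1,1,1,1,1,1,1,1,1,1).

The boundary map ∂_2: C_2 → C_1 acts by ∂[p,q,r] = [q,r] − [p,r] + [p,q]. For instance
  ∂[v_0,v_3,v_8] = [v_3,v_8] − [v_0,v_8] + [v_0,v_3],
  ∂[v_1,v_2,v_7] = [v_2,v_7] − [v_1,v_7] + [v_1,v_2].
As a 27×16 matrix over Z this has rank 16, with invariant factors (1,1,1,1,1,1,1,1,1,1,1,1,1,1,1,2).

Reading off H_k = ker ∂_k / im ∂_{k+1}:

  H_0: rank C_0 − rank ∂_1 = 12 − 10 = 2, and the invariant factors of ∂_1 are all 1, so H_0 = Z^2.
  H_1: rank ker ∂_1 − rank ∂_2 = (27 − 10) − 16 = 1, and ∂_2 has invariant factor 2 > 1, so H_1 = Z ⊕ Z/2.
  H_2: rank ker ∂_2 − rank ∂_3 = (16 − 16) − 0 = 0, and there is no ∂_3, so H_2 = 0.

As a check, the Euler characteristic is 12 − 27 + 16 = 1, which agrees with 2 − 1 + 0 = 1.

H_0 ≅ Z^2,  H_1 ≅ Z ⊕ Z/2,  H_2 = 0.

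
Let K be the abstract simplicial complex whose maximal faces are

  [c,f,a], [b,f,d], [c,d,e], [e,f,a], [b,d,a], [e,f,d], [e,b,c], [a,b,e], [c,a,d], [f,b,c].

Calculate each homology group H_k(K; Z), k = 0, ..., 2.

H_0 ≅ Z,  H_1 ≅ Z/2,  H_2 = 0.

K has 6 vertices, 15 edges, 10 triangles.
rank ∂_0 = 0, rank ∂_1 = 5 ⇒ b_0 = 6 − 0 − 5 = 1; all invariant factors of ∂_1 are 1 so no torsion. So H_0 = Z.
rank ∂_1 = 5, rank ∂_2 = 10 ⇒ b_1 = 15 − 5 − 10 = 0; ∂_2 has invariant factor(s) [2] giving torsion. So H_1 = Z/2.
rank ∂_2 = 10, rank ∂_3 = 0 ⇒ b_2 = 10 − 10 − 0 = 0. So H_2 = 0.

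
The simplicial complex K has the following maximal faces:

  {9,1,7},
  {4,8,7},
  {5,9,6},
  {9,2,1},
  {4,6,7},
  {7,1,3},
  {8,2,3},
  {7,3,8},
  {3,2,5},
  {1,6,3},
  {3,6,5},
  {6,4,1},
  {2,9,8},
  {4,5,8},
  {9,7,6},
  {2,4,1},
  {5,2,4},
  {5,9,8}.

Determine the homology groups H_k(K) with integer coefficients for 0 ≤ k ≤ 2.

Take the total order 1 < 2 < 3 < 4 < 5 < 6 < 7 < 8 < 9 on the vertex set. Then K (dimension 2) consists of the simplices:

  0-simplices (9): [1], [2], [3], [4], [5], [6], [7], [8], [9]
  1-simplices (27): (27 of them)
  2-simplices (18): [1,2,4], [1,2,9], [1,3,6], [1,3,7], [1,4,6], [1,7,9], [2,3,5], [2,3,8], [2,4,5], [2,8,9], [3,5,6], [3,7,8], [4,5,8], [4,6,7], [4,7,8], [5,6,9], [5,8,9], [6,7,9]

so the chain groups are C_0 ≅ Z^9, C_1 ≅ Z^27, C_2 ≅ Z^18.

∂_1: C_1 → C_0 maps an edge to its endpoints' difference, ∂[p,q] = q − p. For instance
  ∂[1,7] = [7] − [1].
This gives a 9×27 integer matrix of rank 8; reducing to Smith normal form yields diagonal entries (1,1,1,1,1,1,1,1).

The boundary map ∂_2: C_2 → C_1 sends each 2-simplex [p,q,r] to [q,r] − [p,r] + [p,q]. For instance
  ∂[2,4,5] = [4,5] − [2,5] + [2,4],
  ∂[1,2,9] = [2,9] − [1,9] + [1,2].
The resulting 27×18 matrix has rank 18, and its Smith normal form has invariant factors (1,1,1,1,1,1,1,1,1,1,1,1,1,1,1,1,1,2).

From H_k ≅ ker(∂_k) / im(∂_{k+1}) we obtain:

  H_0: rank C_0 − rank ∂_1 = 9 − 8 = 1, and the invariant factors of ∂_1 are all 1, so H_0 = Z.
  H_1: rank ker ∂_1 − rank ∂_2 = (27 − 8) − 18 = 1, and ∂_2 has invariant factor 2 > 1, so H_1 = Z ⊕ Z/2Z.
  H_2: rank ker ∂_2 − rank ∂_3 = (18 − 18) − 0 = 0, and there is no ∂_3, so H_2 = 0.

(K is a triangulation of the Klein bottle.)

H_0 ≅ Z,  H_1 ≅ Z ⊕ Z/2Z,  H_2 = 0.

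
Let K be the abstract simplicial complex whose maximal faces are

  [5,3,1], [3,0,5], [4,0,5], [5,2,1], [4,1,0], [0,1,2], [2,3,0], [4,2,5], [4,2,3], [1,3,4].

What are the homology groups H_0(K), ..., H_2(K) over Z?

H_0 ≅ Z,  H_1 ≅ Z/2,  H_2 = 0.

Order the vertices as 0 < 1 < 2 < 3 < 4 < 5. Listing each simplex with vertices in this order, K has dimension 2 with simplices:

  0-simplices (6): [0], [1], [2], [3], [4], [5]
  1-simplices (15): [0,1], [0,2], [0,3], [0,4], [0,5], [1,2], [1,3], [1,4], [1,5], [2,3], [2,4], [2,5], [3,4], [3,5], [4,5]
  2-simplices (10): [0,1,2], [0,1,4], [0,2,3], [0,3,5], [0,4,5], [1,2,5], [1,3,4], [1,3,5], [2,3,4], [2,4,5]

giving chain groups C_0 ≅ Z^6, C_1 ≅ Z^15, C_2 ≅ Z^10.

The boundary map ∂_1: C_1 → C_0 is given by ∂[p,q] = [q] − [p]. For instance
  ∂[0,3] = [3] − [0].
As a 6×15 matrix over Z this has rank 5, with invariant factors (1,1,1,1,1).

Boundary ∂_2: C_2 → C_1 sends each 2-simplex [p,q,r] to [q,r] − [p,r] + [p,q]. For instance
  ∂[0,2,3] = [2,3] − [0,3] + [0,2],
  ∂[0,4,5] = [4,5] − [0,5] + [0,4].
This gives a 15×10 integer matrix of rank 10; reducing to Smith normal form yields diagonal entries (1,1,1,1,1,1,1,1,1,2).

Computing H_k = (kernel of ∂_k) / (image of ∂_{k+1}):

  H_0: rank C_0 − rank ∂_1 = 6 − 5 = 1, and the invariant factors of ∂_1 are all 1, so H_0 ≅ Z.
  H_1: rank ker ∂_1 − rank ∂_2 = (15 − 5) − 10 = 0, and ∂_2 has invariant factor 2 > 1, so H_1 ≅ Z/2.
  H_2: rank ker ∂_2 − rank ∂_3 = (10 − 10) − 0 = 0, and there is no ∂_3, so H_2 ≅ 0.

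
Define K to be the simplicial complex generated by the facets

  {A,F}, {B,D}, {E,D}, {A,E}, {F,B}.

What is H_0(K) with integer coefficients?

We work with the vertex ordering A < B < D < E < F. The simplices of K, each written with vertices in increasing order, are:

  0-simplices (5): A, B, D, E, F
  1-simplices (5): AE, AF, BD, BF, DE

Hence C_0 ≅ Z^5, C_1 ≅ Z^5.

The boundary map ∂_1: C_1 → C_0 maps an edge to its endpoints' difference, ∂[p,q] = q − p. For instance
  ∂BD = D − B.
As a 5×5 matrix over Z this has rank 4, with invariant factors (1,1,1,1).

From H_k ≅ ker(∂_k) / im(∂_{k+1}) we obtain:

  H_0: rank C_0 − rank ∂_1 = 5 − 4 = 1, and the invariant factors of ∂_1 are all 1, so H_0 = Z.

(K is a triangulation of the circle S^1.)

H_0 = Z.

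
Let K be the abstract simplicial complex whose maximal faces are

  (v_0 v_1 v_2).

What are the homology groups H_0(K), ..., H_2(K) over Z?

H_0 ≅ Z,  H_1 = 0,  H_2 = 0.

We work with the vertex ordering v_0 < v_1 < v_2. The simplices of K, each written with vertices in increasing order, are:

  0-simplices (3): [v_0], [v_1], [v_2]
  1-simplices (3): [v_0,v_1], [v_0,v_2], [v_1,v_2]
  2-simplices (1): [v_0,v_1,v_2]

Hence C_0 ≅ Z^3, C_1 ≅ Z^3, C_2 ≅ Z^1.

Boundary ∂_1: C_1 → C_0 is given by ∂[p,q] = [q] − [p]. For instance
  ∂[v_0,v_1] = [v_1] − [v_0].
The 3×3 boundary matrix has rank 2 and Smith normal form diag(1,1).

Boundary ∂_2: C_2 → C_1 maps a triangle to the signed sum of its edges. For instance
  ∂[v_0,v_1,v_2] = [v_1,v_2] − [v_0,v_2] + [v_0,v_1].
As a 3×1 matrix over Z this has rank 1, with invariant factors (1).

Now H_k = ker ∂_k / im ∂_{k+1}, so:

  H_0: rank C_0 − rank ∂_1 = 3 − 2 = 1, and the invariant factors of ∂_1 are all 1, so H_0 ≅ Z.
  H_1: rank ker ∂_1 − rank ∂_2 = (3 − 2) − 1 = 0, and the invariant factors of ∂_2 are all 1, so H_1 ≅ 0.
  H_2: rank ker ∂_2 − rank ∂_3 = (1 − 1) − 0 = 0, and there is no ∂_3, so H_2 ≅ 0.

As a check, the Euler characteristic is 3 − 3 + 1 = 1, which agrees with 1 − 0 + 0 = 1.
(K is a triangulation of the 2-simplex.)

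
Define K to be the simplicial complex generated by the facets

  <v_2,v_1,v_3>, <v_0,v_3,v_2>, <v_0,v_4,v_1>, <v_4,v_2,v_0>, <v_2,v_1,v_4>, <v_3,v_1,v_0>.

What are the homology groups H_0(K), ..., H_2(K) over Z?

H_0 ≅ Z,  H_1 = 0,  H_2 ≅ Z.

Order the vertices as v_0 < v_1 < v_2 < v_3 < v_4. Listing each simplex with vertices in this order, K has dimension 2 with simplices:

  0-simplices (5): [v_0], [v_1], [v_2], [v_3], [v_4]
  1-simplices (9): [v_0,v_1], [v_0,v_2], [v_0,v_3], [v_0,v_4], [v_1,v_2], [v_1,v_3], [v_1,v_4], [v_2,v_3], [v_2,v_4]
  2-simplices (6): [v_0,v_1,v_3], [v_0,v_1,v_4], [v_0,v_2,v_3], [v_0,v_2,v_4], [v_1,v_2,v_3], [v_1,v_2,v_4]

so the chain groups are C_0 ≅ Z^5, C_1 ≅ Z^9, C_2 ≅ Z^6.

The boundary map ∂_1: C_1 → C_0 maps an edge to its endpoints' difference, ∂[p,q] = q − p.
As a 5×9 matrix over Z this has rank 4, with invariant factors (1,1,1,1).

Boundary ∂_2: C_2 → C_1 sends each 2-simplex [p,q,r] to [q,r] − [p,r] + [p,q]. For instance
  ∂[v_1,v_2,v_4] = [v_2,v_4] − [v_1,v_4] + [v_1,v_2],
  ∂[v_0,v_2,v_4] = [v_2,v_4] − [v_0,v_4] + [v_0,v_2].
As a 9×6 matrix over Z this has rank 5, with invariant factors (1,1,1,1,1).

From H_k ≅ ker(∂_k) / im(∂_{k+1}) we obtain:

  H_0: rank C_0 − rank ∂_1 = 5 − 4 = 1, and the invariant factors of ∂_1 are all 1, so H_0 = Z.
  H_1: rank ker ∂_1 − rank ∂_2 = (9 − 4) − 5 = 0, and the invariant factors of ∂_2 are all 1, so H_1 = 0.
  H_2: rank ker ∂_2 − rank ∂_3 = (6 − 5) − 0 = 1, and there is no ∂_3, so H_2 = Z.

(K is a triangulation of the 2-sphere S^2.)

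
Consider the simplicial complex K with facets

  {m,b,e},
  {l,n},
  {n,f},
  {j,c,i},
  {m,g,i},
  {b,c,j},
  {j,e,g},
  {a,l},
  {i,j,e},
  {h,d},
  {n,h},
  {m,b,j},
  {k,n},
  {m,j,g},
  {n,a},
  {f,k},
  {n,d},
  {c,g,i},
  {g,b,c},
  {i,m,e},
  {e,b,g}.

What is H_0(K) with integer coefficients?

Take the total order a < b < c < d < e < f < g < h < i < j < k < l < m < n on the vertex set. Then K (dimension 2) consists of the simplices:

  0-simplices (14): a, b, c, d, e, f, g, h, i, j, k, l, m, n
  1-simplices (27): al, an, bc, be, bg, bj, bm, cg, ci, cj, dh, dn, eg, ei, ej, em, fk, fn, gi, gj, gm, hn, ij, im, jm, kn, ln
  2-simplices (12): bcg, bcj, beg, bem, bjm, cgi, cij, egj, eij, eim, gim, gjm

giving chain groups C_0 ≅ Z^14, C_1 ≅ Z^27, C_2 ≅ Z^12.

Boundary ∂_1: C_1 → C_0 sends each edge [p,q] (with p < q) to q − p. For instance
  ∂em = m − e.
As a 14×27 matrix over Z this has rank 12, with invariant factors (1,1,1,1,1,1,1,1,1,1,1,1).

Boundary ∂_2: C_2 → C_1 sends each 2-simplex [p,q,r] to [q,r] − [p,r] + [p,q]. For instance
  ∂eim = im − em + ei,
  ∂eij = ij − ej + ei.
As a 27×12 matrix over Z this has rank 12, with invariant factors (1,1,1,1,1,1,1,1,1,1,1,2).

Computing H_k = (kernel of ∂_k) / (image of ∂_{k+1}):

  H_0: rank C_0 − rank ∂_1 = 14 − 12 = 2, and the invariant factors of ∂_1 are all 1, so H_0 = Z^2.

H_0 ≅ Z^2.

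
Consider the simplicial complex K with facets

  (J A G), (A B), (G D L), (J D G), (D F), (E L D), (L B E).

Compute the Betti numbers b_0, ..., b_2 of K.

Order the vertices as A < B < D < E < F < G < J < L. Listing each simplex with vertices in this order, K has dimension 2 with simplices:

  0-simplices (8): A, B, D, E, F, G, J, L
  1-simplices (13): AB, AG, AJ, BE, BL, DE, DF, DG, DJ, DL, EL, GJ, GL
  2-simplices (5): AGJ, BEL, DEL, DGJ, DGL

giving chain groups C_0 ≅ Z^8, C_1 ≅ Z^13, C_2 ≅ Z^5.

The boundary map ∂_1: C_1 → C_0 maps an edge to its endpoints' difference, ∂[p,q] = q − p.
As a 8×13 matrix over Z this has rank 7, with invariant factors (1,1,1,1,1,1,1).

∂_2: C_2 → C_1 acts by ∂[p,q,r] = [q,r] − [p,r] + [p,q]. For instance
  ∂DEL = EL − DL + DE,
  ∂DGL = GL − DL + DG.
The 13×5 boundary matrix has rank 5 and Smith normal form diag(1,1,1,1,1).

Reading off H_k = ker ∂_k / im ∂_{k+1}:

  H_0: rank C_0 − rank ∂_1 = 8 − 7 = 1, and the invariant factors of ∂_1 are all 1, so H_0 = Z.
  H_1: rank ker ∂_1 − rank ∂_2 = (13 − 7) − 5 = 1, and the invariant factors of ∂_2 are all 1, so H_1 = Z.
  H_2: rank ker ∂_2 − rank ∂_3 = (5 − 5) − 0 = 0, and there is no ∂_3, so H_2 = 0.

Hence the Betti numbers are b_0 = 1, b_1 = 1, b_2 = 0.

b_0 = 1, b_1 = 1, b_2 = 0.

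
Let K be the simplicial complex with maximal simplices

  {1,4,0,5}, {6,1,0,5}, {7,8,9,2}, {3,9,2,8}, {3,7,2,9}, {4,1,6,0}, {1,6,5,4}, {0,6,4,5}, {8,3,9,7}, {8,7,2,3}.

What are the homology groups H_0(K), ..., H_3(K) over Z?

H_0 ≅ Z^2,  H_1 = 0,  H_2 = 0,  H_3 ≅ Z^2.

Order the vertices as 0 < 1 < 2 < 3 < 4 < 5 < 6 < 7 < 8 < 9. Listing each simplex with vertices in this order, K has dimension 3 with simplices:

  0-simplices (10): [0], [1], [2], [3], [4], [5], [6], [7], [8], [9]
  1-simplices (20): [0,1], [0,4], [0,5], [0,6], [1,4], [1,5], [1,6], [2,3], [2,7], [2,8], [2,9], [3,7], [3,8], [3,9], [4,5], [4,6], [5,6], [7,8], [7,9], [8,9]
  2-simplices (20): (20 of them)
  3-simplices (10): [0,1,4,5], [0,1,4,6], [0,1,5,6], [0,4,5,6], [1,4,5,6], [2,3,7,8], [2,3,7,9], [2,3,8,9], [2,7,8,9], [3,7,8,9]

so the chain groups are C_0 ≅ Z^10, C_1 ≅ Z^20, C_2 ≅ Z^20, C_3 ≅ Z^10.

∂_1: C_1 → C_0 is given by ∂[p,q] = [q] − [p]. For instance
  ∂[4,6] = [6] − [4].
As a 10×20 matrix over Z this has rank 8, with invariant factors (1,1,1,1,1,1,1,1).

Boundary ∂_2: C_2 → C_1 maps a triangle to the signed sum of its edges. For instance
  ∂[1,5,6] = [5,6] − [1,6] + [1,5],
  ∂[2,7,9] = [7,9] − [2,9] + [2,7].
This gives a 20×20 integer matrix of rank 12; reducing to Smith normal form yields diagonal entries (1,1,1,1,1,1,1,1,1,1,1,1).

Boundary ∂_3: C_3 → C_2 sends each 3-simplex σ to the alternating sum Σ_i (−1)^i (σ with its i-th vertex removed). For instance
  ∂[2,3,7,9] = [3,7,9] − [2,7,9] + [2,3,9] − [2,3,7],
  ∂[2,3,8,9] = [3,8,9] − [2,8,9] + [2,3,9] − [2,3,8].
As a 20×10 matrix over Z this has rank 8, with invariant factors (1,1,1,1,1,1,1,1).

From H_k ≅ ker(∂_k) / im(∂_{k+1}) we obtain:

  H_0: rank C_0 − rank ∂_1 = 10 − 8 = 2, and the invariant factors of ∂_1 are all 1, so H_0 = Z^2.
  H_1: rank ker ∂_1 − rank ∂_2 = (20 − 8) − 12 = 0, and the invariant factors of ∂_2 are all 1, so H_1 = 0.
  H_2: rank ker ∂_2 − rank ∂_3 = (20 − 12) − 8 = 0, and the invariant factors of ∂_3 are all 1, so H_2 = 0.
  H_3: rank ker ∂_3 − rank ∂_4 = (10 − 8) − 0 = 2, and there is no ∂_4, so H_3 = Z^2.

As a check, the Euler characteristic is 10 − 20 + 20 − 10 = 0, which agrees with 2 − 0 + 0 − 2 = 0.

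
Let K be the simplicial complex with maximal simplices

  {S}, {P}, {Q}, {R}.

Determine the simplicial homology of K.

Order the vertices as P < Q < R < S. Listing each simplex with vertices in this order, K has dimension 0 with simplices:

  0-simplices (4): P, Q, R, S

giving chain groups C_0 ≅ Z^4.

Reading off H_k = ker ∂_k / im ∂_{k+1}:

  H_0: rank C_0 − rank ∂_1 = 4 − 0 = 4, and there is no ∂_1, so H_0 ≅ Z^4.

H_0 ≅ Z^4.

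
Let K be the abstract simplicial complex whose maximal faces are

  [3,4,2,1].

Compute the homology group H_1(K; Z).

H_1 ≅ 0.

Fix the vertex order 1 < 2 < 3 < 4 and write every simplex with vertices in increasing order. Then dim K = 3 and the simplices of K are:

  0-simplices (4): [1], [2], [3], [4]
  1-simplices (6): [1,2], [1,3], [1,4], [2,3], [2,4], [3,4]
  2-simplices (4): [1,2,3], [1,2,4], [1,3,4], [2,3,4]
  3-simplices (1): [1,2,3,4]

Hence C_0 ≅ Z^4, C_1 ≅ Z^6, C_2 ≅ Z^4, C_3 ≅ Z^1.

The boundary map ∂_1: C_1 → C_0 maps an edge to its endpoints' difference, ∂[p,q] = q − p.
The resulting 4×6 matrix has rank 3, and its Smith normal form has invariant factors (1,1,1).

The boundary map ∂_2: C_2 → C_1 maps a triangle to the signed sum of its edges. For instance
  ∂[1,3,4] = [3,4] − [1,4] + [1,3],
  ∂[1,2,3] = [2,3] − [1,3] + [1,2].
This gives a 6×4 integer matrix of rank 3; reducing to Smith normal form yields diagonal entries (1,1,1).

Boundary ∂_3: C_3 → C_2 sends each 3-simplex σ to the alternating sum Σ_i (−1)^i (σ with its i-th vertex removed). For instance
  ∂[1,2,3,4] = [2,3,4] − [1,3,4] + [1,2,4] − [1,2,3].
The 4×1 boundary matrix has rank 1 and Smith normal form diag(1).

Computing H_k = (kernel of ∂_k) / (image of ∂_{k+1}):

  H_1: rank ker ∂_1 − rank ∂_2 = (6 − 3) − 3 = 0, and the invariant factors of ∂_2 are all 1, so H_1 ≅ 0.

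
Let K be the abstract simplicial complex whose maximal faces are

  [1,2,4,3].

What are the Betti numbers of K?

Order the vertices as 1 < 2 < 3 < 4. Listing each simplex with vertices in this order, K has dimension 3 with simplices:

  0-simplices (4): [1], [2], [3], [4]
  1-simplices (6): [1,2], [1,3], [1,4], [2,3], [2,4], [3,4]
  2-simplices (4): [1,2,3], [1,2,4], [1,3,4], [2,3,4]
  3-simplices (1): [1,2,3,4]

Hence C_0 ≅ Z^4, C_1 ≅ Z^6, C_2 ≅ Z^4, C_3 ≅ Z^1.

∂_1: C_1 → C_0 is given by ∂[p,q] = [q] − [p]. For instance
  ∂[2,3] = [3] − [2].
The 4×6 boundary matrix has rank 3 and Smith normal form diag(1,1,1).

∂_2: C_2 → C_1 acts by ∂[p,q,r] = [q,r] − [p,r] + [p,q]. For instance
  ∂[1,3,4] = [3,4] − [1,4] + [1,3],
  ∂[1,2,4] = [2,4] − [1,4] + [1,2].
The resulting 6×4 matrix has rank 3, and its Smith normal form has invariant factors (1,1,1).

The boundary map ∂_3: C_3 → C_2 sends each 3-simplex σ to the alternating sum Σ_i (−1)^i (σ with its i-th vertex removed). For instance
  ∂[1,2,3,4] = [2,3,4] − [1,3,4] + [1,2,4] − [1,2,3].
The resulting 4×1 matrix has rank 1, and its Smith normal form has invariant factors (1).

Computing H_k = (kernel of ∂_k) / (image of ∂_{k+1}):

  H_0: rank C_0 − rank ∂_1 = 4 − 3 = 1, and the invariant factors of ∂_1 are all 1, so H_0 ≅ Z.
  H_1: rank ker ∂_1 − rank ∂_2 = (6 − 3) − 3 = 0, and the invariant factors of ∂_2 are all 1, so H_1 ≅ 0.
  H_2: rank ker ∂_2 − rank ∂_3 = (4 − 3) − 1 = 0, and the invariant factors of ∂_3 are all 1, so H_2 ≅ 0.
  H_3: rank ker ∂_3 − rank ∂_4 = (1 − 1) − 0 = 0, and there is no ∂_4, so H_3 ≅ 0.

(K is a triangulation of the 3-simplex.)

Hence the Betti numbers are b_0 = 1, b_1 = 0, b_2 = 0, b_3 = 0.

b_0 = 1, b_1 = 0, b_2 = 0, b_3 = 0.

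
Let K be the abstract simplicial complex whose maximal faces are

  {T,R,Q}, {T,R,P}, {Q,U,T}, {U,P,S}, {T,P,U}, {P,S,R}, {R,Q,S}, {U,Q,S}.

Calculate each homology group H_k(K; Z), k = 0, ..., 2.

We work with the vertex ordering P < Q < R < S < T < U. The simplices of K, each written with vertices in increasing order, are:

  0-simplices (6): P, Q, R, S, T, U
  1-simplices (12): PR, PS, PT, PU, QR, QS, QT, QU, RS, RT, SU, TU
  2-simplices (8): PRS, PRT, PSU, PTU, QRS, QRT, QSU, QTU

so the chain groups are C_0 ≅ Z^6, C_1 ≅ Z^12, C_2 ≅ Z^8.

Boundary ∂_1: C_1 → C_0 sends each edge [p,q] (with p < q) to q − p.
As a 6×12 matrix over Z this has rank 5, with invariant factors (1,1,1,1,1).

Boundary ∂_2: C_2 → C_1 acts by ∂[p,q,r] = [q,r] − [p,r] + [p,q]. For instance
  ∂QTU = TU − QU + QT,
  ∂PSU = SU − PU + PS.
The resulting 12×8 matrix has rank 7, and its Smith normal form has invariant factors (1,1,1,1,1,1,1).

Reading off H_k = ker ∂_k / im ∂_{k+1}:

  H_0: rank C_0 − rank ∂_1 = 6 − 5 = 1, and the invariant factors of ∂_1 are all 1, so H_0 = Z.
  H_1: rank ker ∂_1 − rank ∂_2 = (12 − 5) − 7 = 0, and the invariant factors of ∂_2 are all 1, so H_1 = 0.
  H_2: rank ker ∂_2 − rank ∂_3 = (8 − 7) − 0 = 1, and there is no ∂_3, so H_2 = Z.

As a check, the Euler characteristic is 6 − 12 + 8 = 2, which agrees with 1 − 0 + 1 = 2.
(K is a triangulation of the 2-sphere S^2.)

H_0 = Z,  H_1 = 0,  H_2 = Z.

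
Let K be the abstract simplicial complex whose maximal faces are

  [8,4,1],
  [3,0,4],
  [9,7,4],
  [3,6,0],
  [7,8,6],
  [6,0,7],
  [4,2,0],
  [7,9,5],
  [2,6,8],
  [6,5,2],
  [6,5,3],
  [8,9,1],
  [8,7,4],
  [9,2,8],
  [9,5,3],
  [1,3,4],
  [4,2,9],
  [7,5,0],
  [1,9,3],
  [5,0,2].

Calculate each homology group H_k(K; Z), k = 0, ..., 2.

H_0 = Z,  H_1 = Z ⊕ Z/2Z,  H_2 = 0.

Order the vertices as 0 < 1 < 2 < 3 < 4 < 5 < 6 < 7 < 8 < 9. Listing each simplex with vertices in this order, K has dimension 2 with simplices:

  0-simplices (10): [0], [1], [2], [3], [4], [5], [6], [7], [8], [9]
  1-simplices (30): (30 of them)
  2-simplices (20): (20 of them)

giving chain groups C_0 ≅ Z^10, C_1 ≅ Z^30, C_2 ≅ Z^20.

Boundary ∂_1: C_1 → C_0 sends each edge [p,q] (with p < q) to q − p. For instance
  ∂[1,3] = [3] − [1].
The resulting 10×30 matrix has rank 9, and its Smith normal form has invariant factors (1,1,1,1,1,1,1,1,1).

∂_2: C_2 → C_1 acts by ∂[p,q,r] = [q,r] − [p,r] + [p,q]. For instance
  ∂[0,3,6] = [3,6] − [0,6] + [0,3],
  ∂[0,5,7] = [5,7] − [0,7] + [0,5].
This gives a 30×20 integer matrix of rank 20; reducing to Smith normal form yields diagonal entries (1,1,1,1,1,1,1,1,1,1,1,1,1,1,1,1,1,1,1,2).

Now H_k = ker ∂_k / im ∂_{k+1}, so:

  H_0: rank C_0 − rank ∂_1 = 10 − 9 = 1, and the invariant factors of ∂_1 are all 1, so H_0 = Z.
  H_1: rank ker ∂_1 − rank ∂_2 = (30 − 9) − 20 = 1, and ∂_2 has invariant factor 2 > 1, so H_1 = Z ⊕ Z/2Z.
  H_2: rank ker ∂_2 − rank ∂_3 = (20 − 20) − 0 = 0, and there is no ∂_3, so H_2 = 0.

As a check, the Euler characteristic is 10 − 30 + 20 = 0, which agrees with 1 − 1 + 0 = 0.
(K is a triangulation of the Klein bottle.)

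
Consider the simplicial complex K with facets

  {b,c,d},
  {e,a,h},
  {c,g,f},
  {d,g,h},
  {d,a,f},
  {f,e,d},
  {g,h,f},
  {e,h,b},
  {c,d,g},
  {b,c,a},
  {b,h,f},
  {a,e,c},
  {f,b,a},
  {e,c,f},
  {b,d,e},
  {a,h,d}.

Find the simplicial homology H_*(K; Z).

Fix the vertex order a < b < c < d < e < f < g < h and write every simplex with vertices in increasing order. Then dim K = 2 and the simplices of K are:

  0-simplices (8): a, b, c, d, e, f, g, h
  1-simplices (24): ab, ac, ad, ae, af, ah, bc, bd, be, bf, bh, cd, ce, cf, cg, de, df, dg, dh, ef, eh, fg, fh, gh
  2-simplices (16): abc, abf, ace, adf, adh, aeh, bcd, bde, beh, bfh, cdg, cef, cfg, def, dgh, fgh

so the chain groups are C_0 ≅ Z^8, C_1 ≅ Z^24, C_2 ≅ Z^16.

The boundary map ∂_1: C_1 → C_0 is given by ∂[p,q] = [q] − [p]. For instance
  ∂gh = h − g.
The 8×24 boundary matrix has rank 7 and Smith normal form diag(1,1,1,1,1,1,1).

The boundary map ∂_2: C_2 → C_1 maps a triangle to the signed sum of its edges. For instance
  ∂cfg = fg − cg + cf,
  ∂adf = df − af + ad.
The resulting 24×16 matrix has rank 15, and its Smith normal form has invariant factors (1,1,1,1,1,1,1,1,1,1,1,1,1,1,1).

Now H_k = ker ∂_k / im ∂_{k+1}, so:

  H_0: rank C_0 − rank ∂_1 = 8 − 7 = 1, and the invariant factors of ∂_1 are all 1, so H_0 ≅ Z.
  H_1: rank ker ∂_1 − rank ∂_2 = (24 − 7) − 15 = 2, and the invariant factors of ∂_2 are all 1, so H_1 ≅ Z^2.
  H_2: rank ker ∂_2 − rank ∂_3 = (16 − 15) − 0 = 1, and there is no ∂_3, so H_2 ≅ Z.

H_0 ≅ Z,  H_1 ≅ Z^2,  H_2 ≅ Z.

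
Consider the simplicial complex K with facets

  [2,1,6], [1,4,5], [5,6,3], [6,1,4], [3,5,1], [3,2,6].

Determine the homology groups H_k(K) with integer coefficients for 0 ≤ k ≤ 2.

H_0 ≅ Z,  H_1 ≅ Z,  H_2 = 0.

K has 6 vertices, 12 edges, 6 triangles.
rank ∂_0 = 0, rank ∂_1 = 5 ⇒ b_0 = 6 − 0 − 5 = 1; all invariant factors of ∂_1 are 1 so no torsion. So H_0 = Z.
rank ∂_1 = 5, rank ∂_2 = 6 ⇒ b_1 = 12 − 5 − 6 = 1; all invariant factors of ∂_2 are 1 so no torsion. So H_1 = Z.
rank ∂_2 = 6, rank ∂_3 = 0 ⇒ b_2 = 6 − 6 − 0 = 0. So H_2 = 0.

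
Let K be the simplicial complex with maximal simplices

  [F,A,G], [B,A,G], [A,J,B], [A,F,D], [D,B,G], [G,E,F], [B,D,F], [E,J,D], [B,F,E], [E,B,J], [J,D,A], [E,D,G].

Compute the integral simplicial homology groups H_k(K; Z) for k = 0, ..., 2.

H_0 = Z,  H_1 = Z/2,  H_2 = 0.

Take the total order A < B < D < E < F < G < J on the vertex set. Then K (dimension 2) consists of the simplices:

  0-simplices (7): A, B, D, E, F, G, J
  1-simplices (18): AB, AD, AF, AG, AJ, BD, BE, BF, BG, BJ, DE, DF, DG, DJ, EF, EG, EJ, FG
  2-simplices (12): ABG, ABJ, ADF, ADJ, AFG, BDF, BDG, BEF, BEJ, DEG, DEJ, EFG

giving chain groups C_0 ≅ Z^7, C_1 ≅ Z^18, C_2 ≅ Z^12.

The boundary map ∂_1: C_1 → C_0 maps an edge to its endpoints' difference, ∂[p,q] = q − p. For instance
  ∂DE = E − D.
The resulting 7×18 matrix has rank 6, and its Smith normal form has invariant factors (1,1,1,1,1,1).

The boundary map ∂_2: C_2 → C_1 acts by ∂[p,q,r] = [q,r] − [p,r] + [p,q]. For instance
  ∂AFG = FG − AG + AF,
  ∂BEJ = EJ − BJ + BE.
As a 18×12 matrix over Z this has rank 12, with invariant factors (1,1,1,1,1,1,1,1,1,1,1,2).

From H_k ≅ ker(∂_k) / im(∂_{k+1}) we obtain:

  H_0: rank C_0 − rank ∂_1 = 7 − 6 = 1, and the invariant factors of ∂_1 are all 1, so H_0 ≅ Z.
  H_1: rank ker ∂_1 − rank ∂_2 = (18 − 6) − 12 = 0, and ∂_2 has invariant factor 2 > 1, so H_1 ≅ Z/2.
  H_2: rank ker ∂_2 − rank ∂_3 = (12 − 12) − 0 = 0, and there is no ∂_3, so H_2 ≅ 0.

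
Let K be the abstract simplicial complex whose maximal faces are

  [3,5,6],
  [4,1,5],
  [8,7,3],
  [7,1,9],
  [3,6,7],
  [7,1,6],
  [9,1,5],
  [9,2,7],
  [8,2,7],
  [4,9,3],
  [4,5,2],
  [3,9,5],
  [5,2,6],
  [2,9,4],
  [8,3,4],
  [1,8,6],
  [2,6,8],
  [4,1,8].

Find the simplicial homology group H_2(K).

H_2 ≅ 0.

K has 9 vertices, 27 edges, 18 triangles.
rank ∂_2 = 18, rank ∂_3 = 0 ⇒ b_2 = 18 − 18 − 0 = 0. So H_2 ≅ 0.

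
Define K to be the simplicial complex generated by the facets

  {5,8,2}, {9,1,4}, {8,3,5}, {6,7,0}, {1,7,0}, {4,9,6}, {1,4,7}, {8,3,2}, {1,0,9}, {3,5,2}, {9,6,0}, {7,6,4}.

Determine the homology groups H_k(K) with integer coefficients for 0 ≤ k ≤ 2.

H_0 = Z^2,  H_1 = 0,  H_2 = Z^2.

Fix the vertex order 0 < 1 < 2 < 3 < 4 < 5 < 6 < 7 < 8 < 9 and write every simplex with vertices in increasing order. Then dim K = 2 and the simplices of K are:

  0-simplices (10): [0], [1], [2], [3], [4], [5], [6], [7], [8], [9]
  1-simplices (18): [0,1], [0,6], [0,7], [0,9], [1,4], [1,7], [1,9], [2,3], [2,5], [2,8], [3,5], [3,8], [4,6], [4,7], [4,9], [5,8], [6,7], [6,9]
  2-simplices (12): [0,1,7], [0,1,9], [0,6,7], [0,6,9], [1,4,7], [1,4,9], [2,3,5], [2,3,8], [2,5,8], [3,5,8], [4,6,7], [4,6,9]

giving chain groups C_0 ≅ Z^10, C_1 ≅ Z^18, C_2 ≅ Z^12.

∂_1: C_1 → C_0 maps an edge to its endpoints' difference, ∂[p,q] = q − p. For instance
  ∂[6,7] = [7] − [6].
The resulting 10×18 matrix has rank 8, and its Smith normal form has invariant factors (1,1,1,1,1,1,1,1).

Boundary ∂_2: C_2 → C_1 maps a triangle to the signed sum of its edges. For instance
  ∂[0,6,7] = [6,7] − [0,7] + [0,6],
  ∂[2,5,8] = [5,8] − [2,8] + [2,5].
The 18×12 boundary matrix has rank 10 and Smith normal form diag(1,1,1,1,1,1,1,1,1,1).

Computing H_k = (kernel of ∂_k) / (image of ∂_{k+1}):

  H_0: rank C_0 − rank ∂_1 = 10 − 8 = 2, and the invariant factors of ∂_1 are all 1, so H_0 = Z^2.
  H_1: rank ker ∂_1 − rank ∂_2 = (18 − 8) − 10 = 0, and the invariant factors of ∂_2 are all 1, so H_1 = 0.
  H_2: rank ker ∂_2 − rank ∂_3 = (12 − 10) − 0 = 2, and there is no ∂_3, so H_2 = Z^2.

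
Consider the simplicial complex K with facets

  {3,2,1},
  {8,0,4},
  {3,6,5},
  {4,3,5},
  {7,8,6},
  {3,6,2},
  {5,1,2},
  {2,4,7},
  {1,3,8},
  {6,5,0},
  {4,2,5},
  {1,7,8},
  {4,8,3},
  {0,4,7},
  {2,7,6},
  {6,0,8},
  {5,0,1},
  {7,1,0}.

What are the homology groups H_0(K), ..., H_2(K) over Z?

H_0 = Z,  H_1 = Z × Z/2,  H_2 = 0.

Fix the vertex order 0 < 1 < 2 < 3 < 4 < 5 < 6 < 7 < 8 and write every simplex with vertices in increasing order. Then dim K = 2 and the simplices of K are:

  0-simplices (9): [0], [1], [2], [3], [4], [5], [6], [7], [8]
  1-simplices (27): (27 of them)
  2-simplices (18): [0,1,5], [0,1,7], [0,4,7], [0,4,8], [0,5,6], [0,6,8], [1,2,3], [1,2,5], [1,3,8], [1,7,8], [2,3,6], [2,4,5], [2,4,7], [2,6,7], [3,4,5], [3,4,8], [3,5,6], [6,7,8]

giving chain groups C_0 ≅ Z^9, C_1 ≅ Z^27, C_2 ≅ Z^18.

Boundary ∂_1: C_1 → C_0 maps an edge to its endpoints' difference, ∂[p,q] = q − p.
The 9×27 boundary matrix has rank 8 and Smith normal form diag(1,1,1,1,1,1,1,1).

The boundary map ∂_2: C_2 → C_1 maps a triangle to the signed sum of its edges. For instance
  ∂[0,1,5] = [1,5] − [0,5] + [0,1],
  ∂[2,4,7] = [4,7] − [2,7] + [2,4].
The 27×18 boundary matrix has rank 18 and Smith normal form diag(1,1,1,1,1,1,1,1,1,1,1,1,1,1,1,1,1,2).

Reading off H_k = ker ∂_k / im ∂_{k+1}:

  H_0: rank C_0 − rank ∂_1 = 9 − 8 = 1, and the invariant factors of ∂_1 are all 1, so H_0 ≅ Z.
  H_1: rank ker ∂_1 − rank ∂_2 = (27 − 8) − 18 = 1, and ∂_2 has invariant factor 2 > 1, so H_1 ≅ Z × Z/2.
  H_2: rank ker ∂_2 − rank ∂_3 = (18 − 18) − 0 = 0, and there is no ∂_3, so H_2 ≅ 0.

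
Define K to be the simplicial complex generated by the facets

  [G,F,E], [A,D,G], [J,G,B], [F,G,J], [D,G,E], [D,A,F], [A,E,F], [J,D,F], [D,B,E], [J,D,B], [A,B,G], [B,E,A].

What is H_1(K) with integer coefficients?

We work with the vertex ordering A < B < D < E < F < G < J. The simplices of K, each written with vertices in increasing order, are:

  0-simplices (7): A, B, D, E, F, G, J
  1-simplices (18): AB, AD, AE, AF, AG, BD, BE, BG, BJ, DE, DF, DG, DJ, EF, EG, FG, FJ, GJ
  2-simplices (12): ABE, ABG, ADF, ADG, AEF, BDE, BDJ, BGJ, DEG, DFJ, EFG, FGJ

Hence C_0 ≅ Z^7, C_1 ≅ Z^18, C_2 ≅ Z^12.

∂_1: C_1 → C_0 maps an edge to its endpoints' difference, ∂[p,q] = q − p.
The 7×18 boundary matrix has rank 6 and Smith normal form diag(1,1,1,1,1,1).

∂_2: C_2 → C_1 sends each 2-simplex [p,q,r] to [q,r] − [p,r] + [p,q]. For instance
  ∂ABE = BE − AE + AB,
  ∂BGJ = GJ − BJ + BG.
This gives a 18×12 integer matrix of rank 12; reducing to Smith normal form yields diagonal entries (1,1,1,1,1,1,1,1,1,1,1,2).

Now H_k = ker ∂_k / im ∂_{k+1}, so:

  H_1: rank ker ∂_1 − rank ∂_2 = (18 − 6) − 12 = 0, and ∂_2 has invariant factor 2 > 1, so H_1 ≅ Z/2.

(K is a triangulation of the real projective plane RP^2.)

H_1 = Z/2.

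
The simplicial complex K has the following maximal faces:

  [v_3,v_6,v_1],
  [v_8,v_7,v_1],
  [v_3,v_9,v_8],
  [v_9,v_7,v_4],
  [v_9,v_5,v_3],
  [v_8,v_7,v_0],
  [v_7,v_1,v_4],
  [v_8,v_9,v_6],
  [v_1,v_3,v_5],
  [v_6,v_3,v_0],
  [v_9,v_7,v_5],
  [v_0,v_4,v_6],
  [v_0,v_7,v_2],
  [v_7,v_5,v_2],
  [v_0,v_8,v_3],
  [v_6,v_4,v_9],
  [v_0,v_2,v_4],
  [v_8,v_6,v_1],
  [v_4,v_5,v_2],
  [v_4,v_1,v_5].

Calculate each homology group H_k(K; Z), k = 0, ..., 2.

H_0 = Z,  H_1 = Z ⊕ Z_2,  H_2 = 0.

Order the vertices as v_0 < v_1 < v_2 < v_3 < v_4 < v_5 < v_6 < v_7 < v_8 < v_9. Listing each simplex with vertices in this order, K has dimension 2 with simplices:

  0-simplices (10): [v_0], [v_1], [v_2], [v_3], [v_4], [v_5], [v_6], [v_7], [v_8], [v_9]
  1-simplices (30): (30 of them)
  2-simplices (20): (20 of them)

so the chain groups are C_0 ≅ Z^10, C_1 ≅ Z^30, C_2 ≅ Z^20.

The boundary map ∂_1: C_1 → C_0 is given by ∂[p,q] = [q] − [p]. For instance
  ∂[v_1,v_5] = [v_5] − [v_1].
The resulting 10×30 matrix has rank 9, and its Smith normal form has invariant factors (1,1,1,1,1,1,1,1,1).

Boundary ∂_2: C_2 → C_1 sends each 2-simplex [p,q,r] to [q,r] − [p,r] + [p,q]. For instance
  ∂[v_4,v_6,v_9] = [v_6,v_9] − [v_4,v_9] + [v_4,v_6],
  ∂[v_1,v_7,v_8] = [v_7,v_8] − [v_1,v_8] + [v_1,v_7].
This gives a 30×20 integer matrix of rank 20; reducing to Smith normal form yields diagonal entries (1,1,1,1,1,1,1,1,1,1,1,1,1,1,1,1,1,1,1,2).

Computing H_k = (kernel of ∂_k) / (image of ∂_{k+1}):

  H_0: rank C_0 − rank ∂_1 = 10 − 9 = 1, and the invariant factors of ∂_1 are all 1, so H_0 ≅ Z.
  H_1: rank ker ∂_1 − rank ∂_2 = (30 − 9) − 20 = 1, and ∂_2 has invariant factor 2 > 1, so H_1 ≅ Z ⊕ Z_2.
  H_2: rank ker ∂_2 − rank ∂_3 = (20 − 20) − 0 = 0, and there is no ∂_3, so H_2 ≅ 0.

As a check, the Euler characteristic is 10 − 30 + 20 = 0, which agrees with 1 − 1 + 0 = 0.
(K is a triangulation of the Klein bottle.)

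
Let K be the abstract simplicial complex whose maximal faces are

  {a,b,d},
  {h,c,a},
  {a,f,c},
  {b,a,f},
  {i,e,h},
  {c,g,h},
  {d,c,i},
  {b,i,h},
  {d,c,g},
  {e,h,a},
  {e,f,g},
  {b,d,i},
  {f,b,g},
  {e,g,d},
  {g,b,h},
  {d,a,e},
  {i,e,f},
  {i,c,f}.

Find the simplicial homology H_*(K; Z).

H_0 ≅ Z,  H_1 ≅ Z^2,  H_2 ≅ Z.

K has 9 vertices, 27 edges, 18 triangles.
rank ∂_0 = 0, rank ∂_1 = 8 ⇒ b_0 = 9 − 0 − 8 = 1; all invariant factors of ∂_1 are 1 so no torsion. So H_0 = Z.
rank ∂_1 = 8, rank ∂_2 = 17 ⇒ b_1 = 27 − 8 − 17 = 2; all invariant factors of ∂_2 are 1 so no torsion. So H_1 = Z^2.
rank ∂_2 = 17, rank ∂_3 = 0 ⇒ b_2 = 18 − 17 − 0 = 1. So H_2 = Z.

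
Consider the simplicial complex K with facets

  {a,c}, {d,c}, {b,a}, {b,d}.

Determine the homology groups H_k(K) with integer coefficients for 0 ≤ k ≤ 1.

Order the vertices as a < b < c < d. Listing each simplex with vertices in this order, K has dimension 1 with simplices:

  0-simplices (4): a, b, c, d
  1-simplices (4): ab, ac, bd, cd

giving chain groups C_0 ≅ Z^4, C_1 ≅ Z^4.

∂_1: C_1 → C_0 is given by ∂[p,q] = [q] − [p]. For instance
  ∂ac = c − a.
The resulting 4×4 matrix has rank 3, and its Smith normal form has invariant factors (1,1,1).

Reading off H_k = ker ∂_k / im ∂_{k+1}:

  H_0: rank C_0 − rank ∂_1 = 4 − 3 = 1, and the invariant factors of ∂_1 are all 1, so H_0 = Z.
  H_1: rank ker ∂_1 − rank ∂_2 = (4 − 3) − 0 = 1, and there is no ∂_2, so H_1 = Z.

H_0 ≅ Z,  H_1 ≅ Z.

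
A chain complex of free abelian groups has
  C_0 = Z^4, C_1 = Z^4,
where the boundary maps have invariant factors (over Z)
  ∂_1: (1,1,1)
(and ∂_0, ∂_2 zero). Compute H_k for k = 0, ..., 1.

H_0 = Z,  H_1 = Z.

H_0: b_0 = 4 − 0 − 3 = 1; torsion from ∂_1 factors > 1: none. So H_0 = Z.
H_1: b_1 = 4 − 3 − 0 = 1; torsion from ∂_2 factors > 1: none. So H_1 = Z.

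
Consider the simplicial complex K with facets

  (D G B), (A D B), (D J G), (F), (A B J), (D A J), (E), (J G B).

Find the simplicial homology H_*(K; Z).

Take the total order A < B < D < E < F < G < J on the vertex set. Then K (dimension 2) consists of the simplices:

  0-simplices (7): A, B, D, E, F, G, J
  1-simplices (9): AB, AD, AJ, BD, BG, BJ, DG, DJ, GJ
  2-simplices (6): ABD, ABJ, ADJ, BDG, BGJ, DGJ

giving chain groups C_0 ≅ Z^7, C_1 ≅ Z^9, C_2 ≅ Z^6.

∂_1: C_1 → C_0 is given by ∂[p,q] = [q] − [p].
This gives a 7×9 integer matrix of rank 4; reducing to Smith normal form yields diagonal entries (1,1,1,1).

The boundary map ∂_2: C_2 → C_1 maps a triangle to the signed sum of its edges. For instance
  ∂DGJ = GJ − DJ + DG,
  ∂BGJ = GJ − BJ + BG.
As a 9×6 matrix over Z this has rank 5, with invariant factors (1,1,1,1,1).

Computing H_k = (kernel of ∂_k) / (image of ∂_{k+1}):

  H_0: rank C_0 − rank ∂_1 = 7 − 4 = 3, and the invariant factors of ∂_1 are all 1, so H_0 ≅ Z^3.
  H_1: rank ker ∂_1 − rank ∂_2 = (9 − 4) − 5 = 0, and the invariant factors of ∂_2 are all 1, so H_1 ≅ 0.
  H_2: rank ker ∂_2 − rank ∂_3 = (6 − 5) − 0 = 1, and there is no ∂_3, so H_2 ≅ Z.

H_0 ≅ Z^3,  H_1 = 0,  H_2 ≅ Z.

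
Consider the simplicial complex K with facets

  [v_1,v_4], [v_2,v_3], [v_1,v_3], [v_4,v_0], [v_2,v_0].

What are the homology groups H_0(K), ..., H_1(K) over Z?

Order the vertices as v_0 < v_1 < v_2 < v_3 < v_4. Listing each simplex with vertices in this order, K has dimension 1 with simplices:

  0-simplices (5): [v_0], [v_1], [v_2], [v_3], [v_4]
  1-simplices (5): [v_0,v_2], [v_0,v_4], [v_1,v_3], [v_1,v_4], [v_2,v_3]

so the chain groups are C_0 ≅ Z^5, C_1 ≅ Z^5.

∂_1: C_1 → C_0 is given by ∂[p,q] = [q] − [p]. For instance
  ∂[v_0,v_4] = [v_4] − [v_0].
As a 5×5 matrix over Z this has rank 4, with invariant factors (1,1,1,1).

Computing H_k = (kernel of ∂_k) / (image of ∂_{k+1}):

  H_0: rank C_0 − rank ∂_1 = 5 − 4 = 1, and the invariant factors of ∂_1 are all 1, so H_0 ≅ Z.
  H_1: rank ker ∂_1 − rank ∂_2 = (5 − 4) − 0 = 1, and there is no ∂_2, so H_1 ≅ Z.

As a check, the Euler characteristic is 5 − 5 = 0, which agrees with 1 − 1 = 0.
(K is a triangulation of the circle S^1.)

H_0 = Z,  H_1 = Z.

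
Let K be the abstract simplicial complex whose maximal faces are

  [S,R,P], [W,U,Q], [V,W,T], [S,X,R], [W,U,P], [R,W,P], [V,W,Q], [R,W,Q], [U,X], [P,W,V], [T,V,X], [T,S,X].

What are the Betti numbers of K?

b_0 = 1, b_1 = 2, b_2 = 0.

Take the total order P < Q < R < S < T < U < V < W < X on the vertex set. Then K (dimension 2) consists of the simplices:

  0-simplices (9): P, Q, R, S, T, U, V, W, X
  1-simplices (21): PR, PS, PU, PV, PW, QR, QU, QV, QW, RS, RW, RX, ST, SX, TV, TW, TX, UW, UX, VW, VX
  2-simplices (11): PRS, PRW, PUW, PVW, QRW, QUW, QVW, RSX, STX, TVW, TVX

Hence C_0 ≅ Z^9, C_1 ≅ Z^21, C_2 ≅ Z^11.

Boundary ∂_1: C_1 → C_0 maps an edge to its endpoints' difference, ∂[p,q] = q − p. For instance
  ∂TV = V − T.
The resulting 9×21 matrix has rank 8, and its Smith normal form has invariant factors (1,1,1,1,1,1,1,1).

The boundary map ∂_2: C_2 → C_1 acts by ∂[p,q,r] = [q,r] − [p,r] + [p,q]. For instance
  ∂QUW = UW − QW + QU,
  ∂QVW = VW − QW + QV.
The resulting 21×11 matrix has rank 11, and its Smith normal form has invariant factors (1,1,1,1,1,1,1,1,1,1,1).

Computing H_k = (kernel of ∂_k) / (image of ∂_{k+1}):

  H_0: rank C_0 − rank ∂_1 = 9 − 8 = 1, and the invariant factors of ∂_1 are all 1, so H_0 ≅ Z.
  H_1: rank ker ∂_1 − rank ∂_2 = (21 − 8) − 11 = 2, and the invariant factors of ∂_2 are all 1, so H_1 ≅ Z^2.
  H_2: rank ker ∂_2 − rank ∂_3 = (11 − 11) − 0 = 0, and there is no ∂_3, so H_2 ≅ 0.

Hence the Betti numbers are b_0 = 1, b_1 = 2, b_2 = 0.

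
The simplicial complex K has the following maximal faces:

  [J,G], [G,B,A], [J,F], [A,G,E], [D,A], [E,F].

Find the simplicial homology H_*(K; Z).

Fix the vertex order A < B < D < E < F < G < J and write every simplex with vertices in increasing order. Then dim K = 2 and the simplices of K are:

  0-simplices (7): A, B, D, E, F, G, J
  1-simplices (9): AB, AD, AE, AG, BG, EF, EG, FJ, GJ
  2-simplices (2): ABG, AEG

so the chain groups are C_0 ≅ Z^7, C_1 ≅ Z^9, C_2 ≅ Z^2.

The boundary map ∂_1: C_1 → C_0 sends each edge [p,q] (with p < q) to q − p.
This gives a 7×9 integer matrix of rank 6; reducing to Smith normal form yields diagonal entries (1,1,1,1,1,1).

Boundary ∂_2: C_2 → C_1 acts by ∂[p,q,r] = [q,r] − [p,r] + [p,q]. For instance
  ∂AEG = EG − AG + AE,
  ∂ABG = BG − AG + AB.
This gives a 9×2 integer matrix of rank 2; reducing to Smith normal form yields diagonal entries (1,1).

Computing H_k = (kernel of ∂_k) / (image of ∂_{k+1}):

  H_0: rank C_0 − rank ∂_1 = 7 − 6 = 1, and the invariant factors of ∂_1 are all 1, so H_0 = Z.
  H_1: rank ker ∂_1 − rank ∂_2 = (9 − 6) − 2 = 1, and the invariant factors of ∂_2 are all 1, so H_1 = Z.
  H_2: rank ker ∂_2 − rank ∂_3 = (2 − 2) − 0 = 0, and there is no ∂_3, so H_2 = 0.

H_0 = Z,  H_1 = Z,  H_2 = 0.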